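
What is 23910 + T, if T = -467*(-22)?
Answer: 34184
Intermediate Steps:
T = 10274
23910 + T = 23910 + 10274 = 34184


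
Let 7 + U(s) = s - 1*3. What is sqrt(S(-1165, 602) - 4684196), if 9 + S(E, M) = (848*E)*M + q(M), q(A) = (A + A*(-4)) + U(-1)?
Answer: I*sqrt(599413862) ≈ 24483.0*I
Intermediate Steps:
U(s) = -10 + s (U(s) = -7 + (s - 1*3) = -7 + (s - 3) = -7 + (-3 + s) = -10 + s)
q(A) = -11 - 3*A (q(A) = (A + A*(-4)) + (-10 - 1) = (A - 4*A) - 11 = -3*A - 11 = -11 - 3*A)
S(E, M) = -20 - 3*M + 848*E*M (S(E, M) = -9 + ((848*E)*M + (-11 - 3*M)) = -9 + (848*E*M + (-11 - 3*M)) = -9 + (-11 - 3*M + 848*E*M) = -20 - 3*M + 848*E*M)
sqrt(S(-1165, 602) - 4684196) = sqrt((-20 - 3*602 + 848*(-1165)*602) - 4684196) = sqrt((-20 - 1806 - 594727840) - 4684196) = sqrt(-594729666 - 4684196) = sqrt(-599413862) = I*sqrt(599413862)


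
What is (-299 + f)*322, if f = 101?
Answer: -63756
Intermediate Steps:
(-299 + f)*322 = (-299 + 101)*322 = -198*322 = -63756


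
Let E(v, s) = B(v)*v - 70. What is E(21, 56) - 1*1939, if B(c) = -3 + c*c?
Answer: 7189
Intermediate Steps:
B(c) = -3 + c²
E(v, s) = -70 + v*(-3 + v²) (E(v, s) = (-3 + v²)*v - 70 = v*(-3 + v²) - 70 = -70 + v*(-3 + v²))
E(21, 56) - 1*1939 = (-70 + 21*(-3 + 21²)) - 1*1939 = (-70 + 21*(-3 + 441)) - 1939 = (-70 + 21*438) - 1939 = (-70 + 9198) - 1939 = 9128 - 1939 = 7189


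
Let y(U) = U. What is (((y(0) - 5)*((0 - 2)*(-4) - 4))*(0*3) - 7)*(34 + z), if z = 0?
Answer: -238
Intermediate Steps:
(((y(0) - 5)*((0 - 2)*(-4) - 4))*(0*3) - 7)*(34 + z) = (((0 - 5)*((0 - 2)*(-4) - 4))*(0*3) - 7)*(34 + 0) = (-5*(-2*(-4) - 4)*0 - 7)*34 = (-5*(8 - 4)*0 - 7)*34 = (-5*4*0 - 7)*34 = (-20*0 - 7)*34 = (0 - 7)*34 = -7*34 = -238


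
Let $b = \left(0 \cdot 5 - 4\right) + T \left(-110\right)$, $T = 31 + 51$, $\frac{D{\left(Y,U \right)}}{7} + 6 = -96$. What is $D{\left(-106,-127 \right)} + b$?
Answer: $-9738$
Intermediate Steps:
$D{\left(Y,U \right)} = -714$ ($D{\left(Y,U \right)} = -42 + 7 \left(-96\right) = -42 - 672 = -714$)
$T = 82$
$b = -9024$ ($b = \left(0 \cdot 5 - 4\right) + 82 \left(-110\right) = \left(0 - 4\right) - 9020 = -4 - 9020 = -9024$)
$D{\left(-106,-127 \right)} + b = -714 - 9024 = -9738$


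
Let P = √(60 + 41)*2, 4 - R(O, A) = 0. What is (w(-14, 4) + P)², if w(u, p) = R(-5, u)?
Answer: 420 + 16*√101 ≈ 580.80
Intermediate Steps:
R(O, A) = 4 (R(O, A) = 4 - 1*0 = 4 + 0 = 4)
w(u, p) = 4
P = 2*√101 (P = √101*2 = 2*√101 ≈ 20.100)
(w(-14, 4) + P)² = (4 + 2*√101)²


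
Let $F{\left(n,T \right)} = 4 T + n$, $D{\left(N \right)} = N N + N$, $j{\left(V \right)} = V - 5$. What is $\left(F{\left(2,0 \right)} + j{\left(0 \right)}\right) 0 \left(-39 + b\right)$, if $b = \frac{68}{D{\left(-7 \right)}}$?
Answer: $0$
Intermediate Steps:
$j{\left(V \right)} = -5 + V$
$D{\left(N \right)} = N + N^{2}$ ($D{\left(N \right)} = N^{2} + N = N + N^{2}$)
$F{\left(n,T \right)} = n + 4 T$
$b = \frac{34}{21}$ ($b = \frac{68}{\left(-7\right) \left(1 - 7\right)} = \frac{68}{\left(-7\right) \left(-6\right)} = \frac{68}{42} = 68 \cdot \frac{1}{42} = \frac{34}{21} \approx 1.619$)
$\left(F{\left(2,0 \right)} + j{\left(0 \right)}\right) 0 \left(-39 + b\right) = \left(\left(2 + 4 \cdot 0\right) + \left(-5 + 0\right)\right) 0 \left(-39 + \frac{34}{21}\right) = \left(\left(2 + 0\right) - 5\right) 0 \left(- \frac{785}{21}\right) = \left(2 - 5\right) 0 \left(- \frac{785}{21}\right) = \left(-3\right) 0 \left(- \frac{785}{21}\right) = 0 \left(- \frac{785}{21}\right) = 0$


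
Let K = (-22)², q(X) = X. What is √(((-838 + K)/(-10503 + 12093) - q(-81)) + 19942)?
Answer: 2*√351524885/265 ≈ 141.50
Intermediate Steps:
K = 484
√(((-838 + K)/(-10503 + 12093) - q(-81)) + 19942) = √(((-838 + 484)/(-10503 + 12093) - 1*(-81)) + 19942) = √((-354/1590 + 81) + 19942) = √((-354*1/1590 + 81) + 19942) = √((-59/265 + 81) + 19942) = √(21406/265 + 19942) = √(5306036/265) = 2*√351524885/265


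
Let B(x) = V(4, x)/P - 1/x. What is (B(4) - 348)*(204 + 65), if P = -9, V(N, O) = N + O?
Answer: -3381061/36 ≈ -93918.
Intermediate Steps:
B(x) = -4/9 - 1/x - x/9 (B(x) = (4 + x)/(-9) - 1/x = (4 + x)*(-⅑) - 1/x = (-4/9 - x/9) - 1/x = -4/9 - 1/x - x/9)
(B(4) - 348)*(204 + 65) = ((⅑)*(-9 + 4*(-4 - 1*4))/4 - 348)*(204 + 65) = ((⅑)*(¼)*(-9 + 4*(-4 - 4)) - 348)*269 = ((⅑)*(¼)*(-9 + 4*(-8)) - 348)*269 = ((⅑)*(¼)*(-9 - 32) - 348)*269 = ((⅑)*(¼)*(-41) - 348)*269 = (-41/36 - 348)*269 = -12569/36*269 = -3381061/36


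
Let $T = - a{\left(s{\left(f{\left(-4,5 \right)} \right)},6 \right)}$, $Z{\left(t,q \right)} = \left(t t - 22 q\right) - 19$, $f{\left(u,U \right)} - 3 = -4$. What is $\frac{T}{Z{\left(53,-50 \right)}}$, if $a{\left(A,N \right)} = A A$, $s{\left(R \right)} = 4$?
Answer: $- \frac{8}{1945} \approx -0.0041131$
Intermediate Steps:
$f{\left(u,U \right)} = -1$ ($f{\left(u,U \right)} = 3 - 4 = -1$)
$Z{\left(t,q \right)} = -19 + t^{2} - 22 q$ ($Z{\left(t,q \right)} = \left(t^{2} - 22 q\right) - 19 = -19 + t^{2} - 22 q$)
$a{\left(A,N \right)} = A^{2}$
$T = -16$ ($T = - 4^{2} = \left(-1\right) 16 = -16$)
$\frac{T}{Z{\left(53,-50 \right)}} = - \frac{16}{-19 + 53^{2} - -1100} = - \frac{16}{-19 + 2809 + 1100} = - \frac{16}{3890} = \left(-16\right) \frac{1}{3890} = - \frac{8}{1945}$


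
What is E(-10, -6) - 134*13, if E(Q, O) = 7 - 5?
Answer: -1740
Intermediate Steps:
E(Q, O) = 2
E(-10, -6) - 134*13 = 2 - 134*13 = 2 - 1742 = -1740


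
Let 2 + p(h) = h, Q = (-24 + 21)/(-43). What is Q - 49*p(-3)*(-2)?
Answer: -21067/43 ≈ -489.93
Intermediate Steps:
Q = 3/43 (Q = -3*(-1/43) = 3/43 ≈ 0.069767)
p(h) = -2 + h
Q - 49*p(-3)*(-2) = 3/43 - 49*(-2 - 3)*(-2) = 3/43 - (-245)*(-2) = 3/43 - 49*10 = 3/43 - 490 = -21067/43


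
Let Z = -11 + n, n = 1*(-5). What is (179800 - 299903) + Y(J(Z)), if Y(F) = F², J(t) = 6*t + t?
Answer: -107559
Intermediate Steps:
n = -5
Z = -16 (Z = -11 - 5 = -16)
J(t) = 7*t
(179800 - 299903) + Y(J(Z)) = (179800 - 299903) + (7*(-16))² = -120103 + (-112)² = -120103 + 12544 = -107559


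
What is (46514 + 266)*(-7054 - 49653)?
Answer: -2652753460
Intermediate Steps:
(46514 + 266)*(-7054 - 49653) = 46780*(-56707) = -2652753460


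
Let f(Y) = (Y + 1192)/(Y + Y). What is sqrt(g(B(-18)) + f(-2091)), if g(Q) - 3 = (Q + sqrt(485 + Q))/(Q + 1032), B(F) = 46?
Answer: sqrt(337794572082 + 288570546*sqrt(59))/322014 ≈ 1.8108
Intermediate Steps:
g(Q) = 3 + (Q + sqrt(485 + Q))/(1032 + Q) (g(Q) = 3 + (Q + sqrt(485 + Q))/(Q + 1032) = 3 + (Q + sqrt(485 + Q))/(1032 + Q))
f(Y) = (1192 + Y)/(2*Y) (f(Y) = (1192 + Y)/((2*Y)) = (1192 + Y)*(1/(2*Y)) = (1192 + Y)/(2*Y))
sqrt(g(B(-18)) + f(-2091)) = sqrt((3096 + sqrt(485 + 46) + 4*46)/(1032 + 46) + (1/2)*(1192 - 2091)/(-2091)) = sqrt((3096 + sqrt(531) + 184)/1078 + (1/2)*(-1/2091)*(-899)) = sqrt((3096 + 3*sqrt(59) + 184)/1078 + 899/4182) = sqrt((3280 + 3*sqrt(59))/1078 + 899/4182) = sqrt((1640/539 + 3*sqrt(59)/1078) + 899/4182) = sqrt(7343041/2254098 + 3*sqrt(59)/1078)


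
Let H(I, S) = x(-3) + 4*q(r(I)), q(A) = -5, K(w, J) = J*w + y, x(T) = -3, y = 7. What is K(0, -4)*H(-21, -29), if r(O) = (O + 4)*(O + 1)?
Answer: -161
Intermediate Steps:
r(O) = (1 + O)*(4 + O) (r(O) = (4 + O)*(1 + O) = (1 + O)*(4 + O))
K(w, J) = 7 + J*w (K(w, J) = J*w + 7 = 7 + J*w)
H(I, S) = -23 (H(I, S) = -3 + 4*(-5) = -3 - 20 = -23)
K(0, -4)*H(-21, -29) = (7 - 4*0)*(-23) = (7 + 0)*(-23) = 7*(-23) = -161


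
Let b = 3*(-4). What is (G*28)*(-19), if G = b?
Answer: 6384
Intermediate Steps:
b = -12
G = -12
(G*28)*(-19) = -12*28*(-19) = -336*(-19) = 6384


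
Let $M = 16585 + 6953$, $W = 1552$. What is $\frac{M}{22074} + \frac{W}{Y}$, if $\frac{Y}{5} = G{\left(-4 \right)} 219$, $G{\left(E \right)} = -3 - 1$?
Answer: $\frac{2868233}{4028505} \approx 0.71198$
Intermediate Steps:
$M = 23538$
$G{\left(E \right)} = -4$
$Y = -4380$ ($Y = 5 \left(\left(-4\right) 219\right) = 5 \left(-876\right) = -4380$)
$\frac{M}{22074} + \frac{W}{Y} = \frac{23538}{22074} + \frac{1552}{-4380} = 23538 \cdot \frac{1}{22074} + 1552 \left(- \frac{1}{4380}\right) = \frac{3923}{3679} - \frac{388}{1095} = \frac{2868233}{4028505}$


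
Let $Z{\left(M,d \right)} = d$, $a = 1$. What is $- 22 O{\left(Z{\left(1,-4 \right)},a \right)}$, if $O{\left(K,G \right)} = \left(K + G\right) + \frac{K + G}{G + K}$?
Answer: $44$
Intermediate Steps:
$O{\left(K,G \right)} = 1 + G + K$ ($O{\left(K,G \right)} = \left(G + K\right) + \frac{G + K}{G + K} = \left(G + K\right) + 1 = 1 + G + K$)
$- 22 O{\left(Z{\left(1,-4 \right)},a \right)} = - 22 \left(1 + 1 - 4\right) = \left(-22\right) \left(-2\right) = 44$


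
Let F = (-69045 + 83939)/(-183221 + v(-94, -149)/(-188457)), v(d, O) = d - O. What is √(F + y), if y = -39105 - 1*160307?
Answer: I*√59438319411752517986143766/17264640026 ≈ 446.56*I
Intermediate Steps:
y = -199412 (y = -39105 - 160307 = -199412)
F = -1403439279/17264640026 (F = (-69045 + 83939)/(-183221 + (-94 - 1*(-149))/(-188457)) = 14894/(-183221 + (-94 + 149)*(-1/188457)) = 14894/(-183221 + 55*(-1/188457)) = 14894/(-183221 - 55/188457) = 14894/(-34529280052/188457) = 14894*(-188457/34529280052) = -1403439279/17264640026 ≈ -0.081290)
√(F + y) = √(-1403439279/17264640026 - 199412) = √(-3442777800303991/17264640026) = I*√59438319411752517986143766/17264640026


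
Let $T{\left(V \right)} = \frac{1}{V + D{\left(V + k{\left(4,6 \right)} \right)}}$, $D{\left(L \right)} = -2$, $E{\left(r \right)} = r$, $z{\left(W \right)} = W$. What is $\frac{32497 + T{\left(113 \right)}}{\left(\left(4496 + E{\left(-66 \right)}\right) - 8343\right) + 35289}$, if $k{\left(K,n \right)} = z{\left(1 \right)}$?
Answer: $\frac{225448}{217671} \approx 1.0357$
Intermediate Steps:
$k{\left(K,n \right)} = 1$
$T{\left(V \right)} = \frac{1}{-2 + V}$ ($T{\left(V \right)} = \frac{1}{V - 2} = \frac{1}{-2 + V}$)
$\frac{32497 + T{\left(113 \right)}}{\left(\left(4496 + E{\left(-66 \right)}\right) - 8343\right) + 35289} = \frac{32497 + \frac{1}{-2 + 113}}{\left(\left(4496 - 66\right) - 8343\right) + 35289} = \frac{32497 + \frac{1}{111}}{\left(4430 - 8343\right) + 35289} = \frac{32497 + \frac{1}{111}}{-3913 + 35289} = \frac{3607168}{111 \cdot 31376} = \frac{3607168}{111} \cdot \frac{1}{31376} = \frac{225448}{217671}$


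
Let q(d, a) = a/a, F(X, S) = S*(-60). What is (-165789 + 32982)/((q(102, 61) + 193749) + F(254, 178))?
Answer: -132807/183070 ≈ -0.72544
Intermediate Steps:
F(X, S) = -60*S
q(d, a) = 1
(-165789 + 32982)/((q(102, 61) + 193749) + F(254, 178)) = (-165789 + 32982)/((1 + 193749) - 60*178) = -132807/(193750 - 10680) = -132807/183070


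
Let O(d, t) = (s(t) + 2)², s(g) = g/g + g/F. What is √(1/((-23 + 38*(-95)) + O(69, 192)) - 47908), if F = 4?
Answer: I*√12755792706/516 ≈ 218.88*I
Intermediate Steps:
s(g) = 1 + g/4 (s(g) = g/g + g/4 = 1 + g*(¼) = 1 + g/4)
O(d, t) = (3 + t/4)² (O(d, t) = ((1 + t/4) + 2)² = (3 + t/4)²)
√(1/((-23 + 38*(-95)) + O(69, 192)) - 47908) = √(1/((-23 + 38*(-95)) + (12 + 192)²/16) - 47908) = √(1/((-23 - 3610) + (1/16)*204²) - 47908) = √(1/(-3633 + (1/16)*41616) - 47908) = √(1/(-3633 + 2601) - 47908) = √(1/(-1032) - 47908) = √(-1/1032 - 47908) = √(-49441057/1032) = I*√12755792706/516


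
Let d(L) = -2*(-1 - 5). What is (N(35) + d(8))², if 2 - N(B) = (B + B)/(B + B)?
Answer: 169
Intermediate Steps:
N(B) = 1 (N(B) = 2 - (B + B)/(B + B) = 2 - 2*B/(2*B) = 2 - 2*B*1/(2*B) = 2 - 1*1 = 2 - 1 = 1)
d(L) = 12 (d(L) = -2*(-6) = 12)
(N(35) + d(8))² = (1 + 12)² = 13² = 169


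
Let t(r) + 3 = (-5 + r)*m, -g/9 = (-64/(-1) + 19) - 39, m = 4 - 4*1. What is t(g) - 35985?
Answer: -35988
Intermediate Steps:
m = 0 (m = 4 - 4 = 0)
g = -396 (g = -9*((-64/(-1) + 19) - 39) = -9*((-64*(-1) + 19) - 39) = -9*((64 + 19) - 39) = -9*(83 - 39) = -9*44 = -396)
t(r) = -3 (t(r) = -3 + (-5 + r)*0 = -3 + 0 = -3)
t(g) - 35985 = -3 - 35985 = -35988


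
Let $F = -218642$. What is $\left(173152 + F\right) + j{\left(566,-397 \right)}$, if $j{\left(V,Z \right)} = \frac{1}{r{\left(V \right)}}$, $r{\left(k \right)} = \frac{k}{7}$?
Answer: $- \frac{25747333}{566} \approx -45490.0$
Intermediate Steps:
$r{\left(k \right)} = \frac{k}{7}$ ($r{\left(k \right)} = k \frac{1}{7} = \frac{k}{7}$)
$j{\left(V,Z \right)} = \frac{7}{V}$ ($j{\left(V,Z \right)} = \frac{1}{\frac{1}{7} V} = \frac{7}{V}$)
$\left(173152 + F\right) + j{\left(566,-397 \right)} = \left(173152 - 218642\right) + \frac{7}{566} = -45490 + 7 \cdot \frac{1}{566} = -45490 + \frac{7}{566} = - \frac{25747333}{566}$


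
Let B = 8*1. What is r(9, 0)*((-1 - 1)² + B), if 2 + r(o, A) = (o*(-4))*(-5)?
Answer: 2136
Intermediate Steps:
B = 8
r(o, A) = -2 + 20*o (r(o, A) = -2 + (o*(-4))*(-5) = -2 - 4*o*(-5) = -2 + 20*o)
r(9, 0)*((-1 - 1)² + B) = (-2 + 20*9)*((-1 - 1)² + 8) = (-2 + 180)*((-2)² + 8) = 178*(4 + 8) = 178*12 = 2136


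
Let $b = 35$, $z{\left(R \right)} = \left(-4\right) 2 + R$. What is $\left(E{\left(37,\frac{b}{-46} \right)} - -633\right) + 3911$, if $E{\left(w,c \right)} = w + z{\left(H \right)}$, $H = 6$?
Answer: $4579$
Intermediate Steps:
$z{\left(R \right)} = -8 + R$
$E{\left(w,c \right)} = -2 + w$ ($E{\left(w,c \right)} = w + \left(-8 + 6\right) = w - 2 = -2 + w$)
$\left(E{\left(37,\frac{b}{-46} \right)} - -633\right) + 3911 = \left(\left(-2 + 37\right) - -633\right) + 3911 = \left(35 + 633\right) + 3911 = 668 + 3911 = 4579$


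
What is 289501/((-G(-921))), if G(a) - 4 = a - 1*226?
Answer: 289501/1143 ≈ 253.28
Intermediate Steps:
G(a) = -222 + a (G(a) = 4 + (a - 1*226) = 4 + (a - 226) = 4 + (-226 + a) = -222 + a)
289501/((-G(-921))) = 289501/((-(-222 - 921))) = 289501/((-1*(-1143))) = 289501/1143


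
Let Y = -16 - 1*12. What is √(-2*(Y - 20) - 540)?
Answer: 2*I*√111 ≈ 21.071*I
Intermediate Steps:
Y = -28 (Y = -16 - 12 = -28)
√(-2*(Y - 20) - 540) = √(-2*(-28 - 20) - 540) = √(-2*(-48) - 540) = √(96 - 540) = √(-444) = 2*I*√111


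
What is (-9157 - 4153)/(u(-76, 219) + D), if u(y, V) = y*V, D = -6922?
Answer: 6655/11783 ≈ 0.56480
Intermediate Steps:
u(y, V) = V*y
(-9157 - 4153)/(u(-76, 219) + D) = (-9157 - 4153)/(219*(-76) - 6922) = -13310/(-16644 - 6922) = -13310/(-23566) = -13310*(-1/23566) = 6655/11783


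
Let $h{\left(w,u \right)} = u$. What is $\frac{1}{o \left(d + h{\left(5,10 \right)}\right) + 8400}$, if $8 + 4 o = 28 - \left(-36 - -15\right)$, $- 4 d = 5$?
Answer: $\frac{16}{135835} \approx 0.00011779$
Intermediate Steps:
$d = - \frac{5}{4}$ ($d = \left(- \frac{1}{4}\right) 5 = - \frac{5}{4} \approx -1.25$)
$o = \frac{41}{4}$ ($o = -2 + \frac{28 - \left(-36 - -15\right)}{4} = -2 + \frac{28 - \left(-36 + 15\right)}{4} = -2 + \frac{28 - -21}{4} = -2 + \frac{28 + 21}{4} = -2 + \frac{1}{4} \cdot 49 = -2 + \frac{49}{4} = \frac{41}{4} \approx 10.25$)
$\frac{1}{o \left(d + h{\left(5,10 \right)}\right) + 8400} = \frac{1}{\frac{41 \left(- \frac{5}{4} + 10\right)}{4} + 8400} = \frac{1}{\frac{41}{4} \cdot \frac{35}{4} + 8400} = \frac{1}{\frac{1435}{16} + 8400} = \frac{1}{\frac{135835}{16}} = \frac{16}{135835}$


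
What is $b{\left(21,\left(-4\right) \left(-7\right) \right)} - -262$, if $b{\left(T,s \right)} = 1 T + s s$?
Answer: $1067$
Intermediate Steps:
$b{\left(T,s \right)} = T + s^{2}$
$b{\left(21,\left(-4\right) \left(-7\right) \right)} - -262 = \left(21 + \left(\left(-4\right) \left(-7\right)\right)^{2}\right) - -262 = \left(21 + 28^{2}\right) + 262 = \left(21 + 784\right) + 262 = 805 + 262 = 1067$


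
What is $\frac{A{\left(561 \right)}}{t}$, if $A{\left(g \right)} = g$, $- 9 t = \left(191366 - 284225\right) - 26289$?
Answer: $\frac{1683}{39716} \approx 0.042376$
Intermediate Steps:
$t = \frac{39716}{3}$ ($t = - \frac{\left(191366 - 284225\right) - 26289}{9} = - \frac{-92859 - 26289}{9} = \left(- \frac{1}{9}\right) \left(-119148\right) = \frac{39716}{3} \approx 13239.0$)
$\frac{A{\left(561 \right)}}{t} = \frac{561}{\frac{39716}{3}} = 561 \cdot \frac{3}{39716} = \frac{1683}{39716}$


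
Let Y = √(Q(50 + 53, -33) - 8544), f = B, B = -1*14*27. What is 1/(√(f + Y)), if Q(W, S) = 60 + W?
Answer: (-378 + 17*I*√29)^(-½) ≈ 0.0060102 - 0.050349*I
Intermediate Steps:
B = -378 (B = -14*27 = -378)
f = -378
Y = 17*I*√29 (Y = √((60 + (50 + 53)) - 8544) = √((60 + 103) - 8544) = √(163 - 8544) = √(-8381) = 17*I*√29 ≈ 91.548*I)
1/(√(f + Y)) = 1/(√(-378 + 17*I*√29)) = (-378 + 17*I*√29)^(-½)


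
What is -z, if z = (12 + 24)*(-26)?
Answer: 936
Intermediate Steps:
z = -936 (z = 36*(-26) = -936)
-z = -1*(-936) = 936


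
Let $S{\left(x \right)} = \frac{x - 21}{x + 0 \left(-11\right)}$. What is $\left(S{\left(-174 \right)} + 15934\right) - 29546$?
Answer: $- \frac{789431}{58} \approx -13611.0$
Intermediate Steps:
$S{\left(x \right)} = \frac{-21 + x}{x}$ ($S{\left(x \right)} = \frac{-21 + x}{x + 0} = \frac{-21 + x}{x}$)
$\left(S{\left(-174 \right)} + 15934\right) - 29546 = \left(\frac{-21 - 174}{-174} + 15934\right) - 29546 = \left(\left(- \frac{1}{174}\right) \left(-195\right) + 15934\right) - 29546 = \left(\frac{65}{58} + 15934\right) - 29546 = \frac{924237}{58} - 29546 = - \frac{789431}{58}$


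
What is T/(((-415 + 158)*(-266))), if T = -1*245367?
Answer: -245367/68362 ≈ -3.5892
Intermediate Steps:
T = -245367
T/(((-415 + 158)*(-266))) = -245367*(-1/(266*(-415 + 158))) = -245367/((-257*(-266))) = -245367/68362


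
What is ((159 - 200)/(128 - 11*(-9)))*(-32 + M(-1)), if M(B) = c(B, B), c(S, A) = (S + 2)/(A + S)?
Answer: 2665/454 ≈ 5.8700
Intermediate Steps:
c(S, A) = (2 + S)/(A + S)
M(B) = (2 + B)/(2*B) (M(B) = (2 + B)/(B + B) = (2 + B)/((2*B)) = (1/(2*B))*(2 + B) = (2 + B)/(2*B))
((159 - 200)/(128 - 11*(-9)))*(-32 + M(-1)) = ((159 - 200)/(128 - 11*(-9)))*(-32 + (1/2)*(2 - 1)/(-1)) = (-41/(128 + 99))*(-32 + (1/2)*(-1)*1) = (-41/227)*(-32 - 1/2) = -41*1/227*(-65/2) = -41/227*(-65/2) = 2665/454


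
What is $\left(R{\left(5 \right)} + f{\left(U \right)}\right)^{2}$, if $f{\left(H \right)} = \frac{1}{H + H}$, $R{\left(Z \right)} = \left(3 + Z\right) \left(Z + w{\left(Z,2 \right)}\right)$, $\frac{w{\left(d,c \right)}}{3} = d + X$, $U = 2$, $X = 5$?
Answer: $\frac{1256641}{16} \approx 78540.0$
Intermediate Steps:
$w{\left(d,c \right)} = 15 + 3 d$ ($w{\left(d,c \right)} = 3 \left(d + 5\right) = 3 \left(5 + d\right) = 15 + 3 d$)
$R{\left(Z \right)} = \left(3 + Z\right) \left(15 + 4 Z\right)$ ($R{\left(Z \right)} = \left(3 + Z\right) \left(Z + \left(15 + 3 Z\right)\right) = \left(3 + Z\right) \left(15 + 4 Z\right)$)
$f{\left(H \right)} = \frac{1}{2 H}$
$\left(R{\left(5 \right)} + f{\left(U \right)}\right)^{2} = \left(\left(45 + 4 \cdot 5^{2} + 27 \cdot 5\right) + \frac{1}{2 \cdot 2}\right)^{2} = \left(\left(45 + 4 \cdot 25 + 135\right) + \frac{1}{2} \cdot \frac{1}{2}\right)^{2} = \left(\left(45 + 100 + 135\right) + \frac{1}{4}\right)^{2} = \left(280 + \frac{1}{4}\right)^{2} = \left(\frac{1121}{4}\right)^{2} = \frac{1256641}{16}$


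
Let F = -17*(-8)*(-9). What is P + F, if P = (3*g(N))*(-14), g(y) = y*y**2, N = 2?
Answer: -1560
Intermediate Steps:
g(y) = y**3
P = -336 (P = (3*2**3)*(-14) = (3*8)*(-14) = 24*(-14) = -336)
F = -1224 (F = 136*(-9) = -1224)
P + F = -336 - 1224 = -1560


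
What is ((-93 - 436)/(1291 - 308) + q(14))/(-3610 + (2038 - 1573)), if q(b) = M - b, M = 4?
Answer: 10359/3091535 ≈ 0.0033508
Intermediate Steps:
q(b) = 4 - b
((-93 - 436)/(1291 - 308) + q(14))/(-3610 + (2038 - 1573)) = ((-93 - 436)/(1291 - 308) + (4 - 1*14))/(-3610 + (2038 - 1573)) = (-529/983 + (4 - 14))/(-3610 + 465) = (-529*1/983 - 10)/(-3145) = (-529/983 - 10)*(-1/3145) = -10359/983*(-1/3145) = 10359/3091535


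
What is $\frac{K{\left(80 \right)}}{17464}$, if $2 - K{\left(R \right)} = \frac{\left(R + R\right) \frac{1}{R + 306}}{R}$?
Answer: $\frac{385}{3370552} \approx 0.00011422$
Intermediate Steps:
$K{\left(R \right)} = 2 - \frac{2}{306 + R}$ ($K{\left(R \right)} = 2 - \frac{\left(R + R\right) \frac{1}{R + 306}}{R} = 2 - \frac{2 R \frac{1}{306 + R}}{R} = 2 - \frac{2}{306 + R}$)
$\frac{K{\left(80 \right)}}{17464} = \frac{2 \frac{1}{306 + 80} \left(305 + 80\right)}{17464} = 2 \cdot \frac{1}{386} \cdot 385 \cdot \frac{1}{17464} = \frac{385}{193} \cdot \frac{1}{17464} = \frac{385}{3370552}$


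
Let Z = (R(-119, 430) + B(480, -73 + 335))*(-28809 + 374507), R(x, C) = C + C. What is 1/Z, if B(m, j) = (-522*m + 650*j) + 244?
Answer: -1/27364070888 ≈ -3.6544e-11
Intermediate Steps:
R(x, C) = 2*C
B(m, j) = 244 - 522*m + 650*j
Z = -27364070888 (Z = (2*430 + (244 - 522*480 + 650*(-73 + 335)))*(-28809 + 374507) = (860 + (244 - 250560 + 650*262))*345698 = (860 + (244 - 250560 + 170300))*345698 = (860 - 80016)*345698 = -79156*345698 = -27364070888)
1/Z = 1/(-27364070888) = -1/27364070888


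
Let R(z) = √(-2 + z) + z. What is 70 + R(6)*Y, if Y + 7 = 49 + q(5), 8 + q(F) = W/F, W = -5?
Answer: 334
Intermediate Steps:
q(F) = -8 - 5/F
Y = 33 (Y = -7 + (49 + (-8 - 5/5)) = -7 + (49 + (-8 - 5*⅕)) = -7 + (49 + (-8 - 1)) = -7 + (49 - 9) = -7 + 40 = 33)
R(z) = z + √(-2 + z)
70 + R(6)*Y = 70 + (6 + √(-2 + 6))*33 = 70 + (6 + √4)*33 = 70 + (6 + 2)*33 = 70 + 8*33 = 70 + 264 = 334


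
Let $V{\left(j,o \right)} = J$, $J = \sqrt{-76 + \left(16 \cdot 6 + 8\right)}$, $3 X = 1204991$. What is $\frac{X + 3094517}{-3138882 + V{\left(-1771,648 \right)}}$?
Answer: $- \frac{2743524640837}{2463145052474} - \frac{5244271 \sqrt{7}}{7389435157422} \approx -1.1138$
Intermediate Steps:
$X = \frac{1204991}{3}$ ($X = \frac{1}{3} \cdot 1204991 = \frac{1204991}{3} \approx 4.0166 \cdot 10^{5}$)
$J = 2 \sqrt{7}$ ($J = \sqrt{-76 + \left(96 + 8\right)} = \sqrt{-76 + 104} = \sqrt{28} = 2 \sqrt{7} \approx 5.2915$)
$V{\left(j,o \right)} = 2 \sqrt{7}$
$\frac{X + 3094517}{-3138882 + V{\left(-1771,648 \right)}} = \frac{\frac{1204991}{3} + 3094517}{-3138882 + 2 \sqrt{7}} = \frac{10488542}{3 \left(-3138882 + 2 \sqrt{7}\right)}$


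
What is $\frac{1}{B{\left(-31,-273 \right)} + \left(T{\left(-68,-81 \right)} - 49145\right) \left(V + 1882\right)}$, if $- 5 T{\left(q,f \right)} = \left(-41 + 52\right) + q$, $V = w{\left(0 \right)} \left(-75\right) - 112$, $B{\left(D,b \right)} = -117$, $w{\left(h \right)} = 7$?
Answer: $- \frac{1}{61171449} \approx -1.6347 \cdot 10^{-8}$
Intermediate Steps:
$V = -637$ ($V = 7 \left(-75\right) - 112 = -525 - 112 = -637$)
$T{\left(q,f \right)} = - \frac{11}{5} - \frac{q}{5}$ ($T{\left(q,f \right)} = - \frac{\left(-41 + 52\right) + q}{5} = - \frac{11 + q}{5} = - \frac{11}{5} - \frac{q}{5}$)
$\frac{1}{B{\left(-31,-273 \right)} + \left(T{\left(-68,-81 \right)} - 49145\right) \left(V + 1882\right)} = \frac{1}{-117 + \left(\left(- \frac{11}{5} - - \frac{68}{5}\right) - 49145\right) \left(-637 + 1882\right)} = \frac{1}{-117 + \left(\left(- \frac{11}{5} + \frac{68}{5}\right) - 49145\right) 1245} = \frac{1}{-117 + \left(\frac{57}{5} - 49145\right) 1245} = \frac{1}{-117 - 61171332} = \frac{1}{-61171449} = - \frac{1}{61171449}$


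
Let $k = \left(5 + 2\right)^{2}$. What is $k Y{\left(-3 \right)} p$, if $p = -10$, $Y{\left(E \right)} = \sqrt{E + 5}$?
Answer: $- 490 \sqrt{2} \approx -692.96$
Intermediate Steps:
$Y{\left(E \right)} = \sqrt{5 + E}$
$k = 49$ ($k = 7^{2} = 49$)
$k Y{\left(-3 \right)} p = 49 \sqrt{5 - 3} \left(-10\right) = 49 \sqrt{2} \left(-10\right) = - 490 \sqrt{2}$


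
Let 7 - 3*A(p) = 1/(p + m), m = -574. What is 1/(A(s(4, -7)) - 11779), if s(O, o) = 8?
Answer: -566/6665593 ≈ -8.4914e-5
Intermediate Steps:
A(p) = 7/3 - 1/(3*(-574 + p)) (A(p) = 7/3 - 1/(3*(p - 574)) = 7/3 - 1/(3*(-574 + p)))
1/(A(s(4, -7)) - 11779) = 1/((-4019 + 7*8)/(3*(-574 + 8)) - 11779) = 1/((⅓)*(-4019 + 56)/(-566) - 11779) = 1/((⅓)*(-1/566)*(-3963) - 11779) = 1/(1321/566 - 11779) = 1/(-6665593/566) = -566/6665593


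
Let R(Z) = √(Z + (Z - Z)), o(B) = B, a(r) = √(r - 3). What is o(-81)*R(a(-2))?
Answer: -81*5^(¼)*√I ≈ -85.647 - 85.647*I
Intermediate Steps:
a(r) = √(-3 + r)
R(Z) = √Z (R(Z) = √(Z + 0) = √Z)
o(-81)*R(a(-2)) = -81*(-3 - 2)^(¼) = -81*(-5)^(¼) = -81*5^(¼)*√I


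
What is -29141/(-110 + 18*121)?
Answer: -29141/2068 ≈ -14.091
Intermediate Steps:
-29141/(-110 + 18*121) = -29141/(-110 + 2178) = -29141/2068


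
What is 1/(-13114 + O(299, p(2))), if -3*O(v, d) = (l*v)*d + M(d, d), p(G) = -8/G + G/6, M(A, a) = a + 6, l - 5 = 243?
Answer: 9/697639 ≈ 1.2901e-5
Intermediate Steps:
l = 248 (l = 5 + 243 = 248)
M(A, a) = 6 + a
p(G) = -8/G + G/6 (p(G) = -8/G + G*(⅙) = -8/G + G/6)
O(v, d) = -2 - d/3 - 248*d*v/3 (O(v, d) = -((248*v)*d + (6 + d))/3 = -(248*d*v + (6 + d))/3 = -(6 + d + 248*d*v)/3 = -2 - d/3 - 248*d*v/3)
1/(-13114 + O(299, p(2))) = 1/(-13114 + (-2 - (-8/2 + (⅙)*2)/3 - 248/3*(-8/2 + (⅙)*2)*299)) = 1/(-13114 + (-2 - (-8*½ + ⅓)/3 - 248/3*(-8*½ + ⅓)*299)) = 1/(-13114 + (-2 - (-4 + ⅓)/3 - 248/3*(-4 + ⅓)*299)) = 1/(-13114 + (-2 - ⅓*(-11/3) - 248/3*(-11/3)*299)) = 1/(-13114 + (-2 + 11/9 + 815672/9)) = 1/(-13114 + 815665/9) = 1/(697639/9) = 9/697639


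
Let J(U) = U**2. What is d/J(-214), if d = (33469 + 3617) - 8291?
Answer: 28795/45796 ≈ 0.62877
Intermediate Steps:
d = 28795 (d = 37086 - 8291 = 28795)
d/J(-214) = 28795/((-214)**2) = 28795/45796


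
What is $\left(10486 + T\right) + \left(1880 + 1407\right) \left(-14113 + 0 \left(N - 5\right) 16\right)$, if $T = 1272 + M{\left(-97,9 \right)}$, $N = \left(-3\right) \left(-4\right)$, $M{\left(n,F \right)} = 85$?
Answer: $-46377588$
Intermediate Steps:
$N = 12$
$T = 1357$ ($T = 1272 + 85 = 1357$)
$\left(10486 + T\right) + \left(1880 + 1407\right) \left(-14113 + 0 \left(N - 5\right) 16\right) = \left(10486 + 1357\right) + \left(1880 + 1407\right) \left(-14113 + 0 \left(12 - 5\right) 16\right) = 11843 + 3287 \left(-14113 + 0 \cdot 7 \cdot 16\right) = 11843 + 3287 \left(-14113 + 0 \cdot 16\right) = 11843 + 3287 \left(-14113 + 0\right) = 11843 + 3287 \left(-14113\right) = 11843 - 46389431 = -46377588$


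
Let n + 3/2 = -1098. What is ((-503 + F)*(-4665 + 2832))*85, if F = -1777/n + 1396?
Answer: -102169700035/733 ≈ -1.3939e+8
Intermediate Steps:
n = -2199/2 (n = -3/2 - 1098 = -2199/2 ≈ -1099.5)
F = 3073358/2199 (F = -1777/(-2199/2) + 1396 = -1777*(-2/2199) + 1396 = 3554/2199 + 1396 = 3073358/2199 ≈ 1397.6)
((-503 + F)*(-4665 + 2832))*85 = ((-503 + 3073358/2199)*(-4665 + 2832))*85 = ((1967261/2199)*(-1833))*85 = -1201996471/733*85 = -102169700035/733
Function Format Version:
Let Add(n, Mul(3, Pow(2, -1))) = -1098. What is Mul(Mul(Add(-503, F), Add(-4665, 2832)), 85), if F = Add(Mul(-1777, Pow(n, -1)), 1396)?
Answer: Rational(-102169700035, 733) ≈ -1.3939e+8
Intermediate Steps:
n = Rational(-2199, 2) (n = Add(Rational(-3, 2), -1098) = Rational(-2199, 2) ≈ -1099.5)
F = Rational(3073358, 2199) (F = Add(Mul(-1777, Pow(Rational(-2199, 2), -1)), 1396) = Add(Mul(-1777, Rational(-2, 2199)), 1396) = Add(Rational(3554, 2199), 1396) = Rational(3073358, 2199) ≈ 1397.6)
Mul(Mul(Add(-503, F), Add(-4665, 2832)), 85) = Mul(Mul(Add(-503, Rational(3073358, 2199)), Add(-4665, 2832)), 85) = Mul(Mul(Rational(1967261, 2199), -1833), 85) = Mul(Rational(-1201996471, 733), 85) = Rational(-102169700035, 733)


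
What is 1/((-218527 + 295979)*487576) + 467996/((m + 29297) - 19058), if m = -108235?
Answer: -4418319389423149/925173776887648 ≈ -4.7757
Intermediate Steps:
1/((-218527 + 295979)*487576) + 467996/((m + 29297) - 19058) = 1/((-218527 + 295979)*487576) + 467996/((-108235 + 29297) - 19058) = (1/487576)/77452 + 467996/(-78938 - 19058) = (1/77452)*(1/487576) + 467996/(-97996) = 1/37763736352 + 467996*(-1/97996) = 1/37763736352 - 116999/24499 = -4418319389423149/925173776887648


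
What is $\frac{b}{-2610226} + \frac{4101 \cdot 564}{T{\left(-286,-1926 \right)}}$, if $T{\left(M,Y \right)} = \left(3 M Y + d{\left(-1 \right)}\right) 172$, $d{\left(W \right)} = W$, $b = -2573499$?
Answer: $\frac{184376519508165}{185476919673026} \approx 0.99407$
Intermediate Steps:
$T{\left(M,Y \right)} = -172 + 516 M Y$ ($T{\left(M,Y \right)} = \left(3 M Y - 1\right) 172 = \left(-1 + 3 M Y\right) 172 = -172 + 516 M Y$)
$\frac{b}{-2610226} + \frac{4101 \cdot 564}{T{\left(-286,-1926 \right)}} = - \frac{2573499}{-2610226} + \frac{4101 \cdot 564}{-172 + 516 \left(-286\right) \left(-1926\right)} = \left(-2573499\right) \left(- \frac{1}{2610226}\right) + \frac{2312964}{-172 + 284231376} = \frac{2573499}{2610226} + \frac{2312964}{284231204} = \frac{2573499}{2610226} + 2312964 \cdot \frac{1}{284231204} = \frac{2573499}{2610226} + \frac{578241}{71057801} = \frac{184376519508165}{185476919673026}$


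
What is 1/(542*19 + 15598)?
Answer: 1/25896 ≈ 3.8616e-5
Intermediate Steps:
1/(542*19 + 15598) = 1/(10298 + 15598) = 1/25896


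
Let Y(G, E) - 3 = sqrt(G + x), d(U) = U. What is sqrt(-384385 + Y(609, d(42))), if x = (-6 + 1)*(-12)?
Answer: sqrt(-384382 + sqrt(669)) ≈ 619.96*I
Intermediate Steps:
x = 60 (x = -5*(-12) = 60)
Y(G, E) = 3 + sqrt(60 + G) (Y(G, E) = 3 + sqrt(G + 60) = 3 + sqrt(60 + G))
sqrt(-384385 + Y(609, d(42))) = sqrt(-384385 + (3 + sqrt(60 + 609))) = sqrt(-384385 + (3 + sqrt(669))) = sqrt(-384382 + sqrt(669))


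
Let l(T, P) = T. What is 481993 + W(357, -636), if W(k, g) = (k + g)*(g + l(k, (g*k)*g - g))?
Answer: 559834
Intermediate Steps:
W(k, g) = (g + k)**2 (W(k, g) = (k + g)*(g + k) = (g + k)*(g + k) = (g + k)**2)
481993 + W(357, -636) = 481993 + ((-636)**2 + 357**2 + 2*(-636)*357) = 481993 + (404496 + 127449 - 454104) = 481993 + 77841 = 559834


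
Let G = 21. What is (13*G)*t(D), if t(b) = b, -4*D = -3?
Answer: 819/4 ≈ 204.75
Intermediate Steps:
D = 3/4 (D = -1/4*(-3) = 3/4 ≈ 0.75000)
(13*G)*t(D) = (13*21)*(3/4) = 273*(3/4) = 819/4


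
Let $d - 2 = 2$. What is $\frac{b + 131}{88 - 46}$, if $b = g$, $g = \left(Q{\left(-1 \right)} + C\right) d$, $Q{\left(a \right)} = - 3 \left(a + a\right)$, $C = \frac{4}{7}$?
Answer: $\frac{367}{98} \approx 3.7449$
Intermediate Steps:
$d = 4$ ($d = 2 + 2 = 4$)
$C = \frac{4}{7}$ ($C = 4 \cdot \frac{1}{7} = \frac{4}{7} \approx 0.57143$)
$Q{\left(a \right)} = - 6 a$ ($Q{\left(a \right)} = - 3 \cdot 2 a = - 6 a$)
$g = \frac{184}{7}$ ($g = \left(\left(-6\right) \left(-1\right) + \frac{4}{7}\right) 4 = \left(6 + \frac{4}{7}\right) 4 = \frac{46}{7} \cdot 4 = \frac{184}{7} \approx 26.286$)
$b = \frac{184}{7} \approx 26.286$
$\frac{b + 131}{88 - 46} = \frac{\frac{184}{7} + 131}{88 - 46} = \frac{1101}{7 \cdot 42} = \frac{1101}{7} \cdot \frac{1}{42} = \frac{367}{98}$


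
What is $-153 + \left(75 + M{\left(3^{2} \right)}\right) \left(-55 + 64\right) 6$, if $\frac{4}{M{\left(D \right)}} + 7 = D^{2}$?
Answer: $\frac{144297}{37} \approx 3899.9$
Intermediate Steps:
$M{\left(D \right)} = \frac{4}{-7 + D^{2}}$
$-153 + \left(75 + M{\left(3^{2} \right)}\right) \left(-55 + 64\right) 6 = -153 + \left(75 + \frac{4}{-7 + \left(3^{2}\right)^{2}}\right) \left(-55 + 64\right) 6 = -153 + \left(75 + \frac{4}{-7 + 9^{2}}\right) 9 \cdot 6 = -153 + \left(75 + \frac{4}{-7 + 81}\right) 9 \cdot 6 = -153 + \left(75 + \frac{4}{74}\right) 9 \cdot 6 = -153 + \left(75 + 4 \cdot \frac{1}{74}\right) 9 \cdot 6 = -153 + \left(75 + \frac{2}{37}\right) 9 \cdot 6 = -153 + \frac{2777}{37} \cdot 9 \cdot 6 = -153 + \frac{24993}{37} \cdot 6 = -153 + \frac{149958}{37} = \frac{144297}{37}$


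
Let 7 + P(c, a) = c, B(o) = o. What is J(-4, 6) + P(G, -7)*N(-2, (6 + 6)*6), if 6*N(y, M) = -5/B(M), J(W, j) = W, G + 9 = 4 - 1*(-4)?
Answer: -211/54 ≈ -3.9074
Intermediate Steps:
G = -1 (G = -9 + (4 - 1*(-4)) = -9 + (4 + 4) = -9 + 8 = -1)
P(c, a) = -7 + c
N(y, M) = -5/(6*M) (N(y, M) = (-5/M)/6 = -5/(6*M))
J(-4, 6) + P(G, -7)*N(-2, (6 + 6)*6) = -4 + (-7 - 1)*(-5*1/(6*(6 + 6))/6) = -4 - (-20)/(3*(12*6)) = -4 - (-20)/(3*72) = -4 - 8*(-5/432) = -4 + 5/54 = -211/54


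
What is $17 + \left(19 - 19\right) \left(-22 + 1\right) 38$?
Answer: $17$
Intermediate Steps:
$17 + \left(19 - 19\right) \left(-22 + 1\right) 38 = 17 + 0 \left(-21\right) 38 = 17 + 0 \cdot 38 = 17 + 0 = 17$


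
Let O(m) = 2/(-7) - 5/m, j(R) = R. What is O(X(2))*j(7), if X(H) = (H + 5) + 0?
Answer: -7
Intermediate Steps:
X(H) = 5 + H (X(H) = (5 + H) + 0 = 5 + H)
O(m) = -2/7 - 5/m (O(m) = 2*(-1/7) - 5/m = -2/7 - 5/m)
O(X(2))*j(7) = (-2/7 - 5/(5 + 2))*7 = (-2/7 - 5/7)*7 = -1*7 = -7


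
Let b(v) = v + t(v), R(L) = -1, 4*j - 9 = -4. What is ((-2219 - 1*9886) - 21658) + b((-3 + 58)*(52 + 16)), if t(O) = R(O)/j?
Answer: -150119/5 ≈ -30024.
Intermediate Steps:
j = 5/4 (j = 9/4 + (¼)*(-4) = 9/4 - 1 = 5/4 ≈ 1.2500)
t(O) = -⅘ (t(O) = -1/5/4 = -1*⅘ = -⅘)
b(v) = -⅘ + v (b(v) = v - ⅘ = -⅘ + v)
((-2219 - 1*9886) - 21658) + b((-3 + 58)*(52 + 16)) = ((-2219 - 1*9886) - 21658) + (-⅘ + (-3 + 58)*(52 + 16)) = ((-2219 - 9886) - 21658) + (-⅘ + 55*68) = (-12105 - 21658) + (-⅘ + 3740) = -33763 + 18696/5 = -150119/5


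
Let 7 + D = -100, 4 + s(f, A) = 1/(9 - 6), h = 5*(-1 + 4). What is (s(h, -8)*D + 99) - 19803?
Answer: -57935/3 ≈ -19312.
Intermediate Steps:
h = 15 (h = 5*3 = 15)
s(f, A) = -11/3 (s(f, A) = -4 + 1/(9 - 6) = -4 + 1/3 = -4 + ⅓ = -11/3)
D = -107 (D = -7 - 100 = -107)
(s(h, -8)*D + 99) - 19803 = (-11/3*(-107) + 99) - 19803 = (1177/3 + 99) - 19803 = 1474/3 - 19803 = -57935/3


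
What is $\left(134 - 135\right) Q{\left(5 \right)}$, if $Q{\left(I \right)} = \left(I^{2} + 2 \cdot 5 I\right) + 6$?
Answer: $-81$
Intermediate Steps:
$Q{\left(I \right)} = 6 + I^{2} + 10 I$ ($Q{\left(I \right)} = \left(I^{2} + 10 I\right) + 6 = 6 + I^{2} + 10 I$)
$\left(134 - 135\right) Q{\left(5 \right)} = \left(134 - 135\right) \left(6 + 5^{2} + 10 \cdot 5\right) = - (6 + 25 + 50) = \left(-1\right) 81 = -81$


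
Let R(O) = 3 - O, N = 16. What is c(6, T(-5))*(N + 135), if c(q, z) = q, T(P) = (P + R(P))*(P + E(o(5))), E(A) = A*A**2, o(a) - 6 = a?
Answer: 906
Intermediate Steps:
o(a) = 6 + a
E(A) = A**3
T(P) = 3993 + 3*P (T(P) = (P + (3 - P))*(P + (6 + 5)**3) = 3*(P + 11**3) = 3*(P + 1331) = 3*(1331 + P) = 3993 + 3*P)
c(6, T(-5))*(N + 135) = 6*(16 + 135) = 6*151 = 906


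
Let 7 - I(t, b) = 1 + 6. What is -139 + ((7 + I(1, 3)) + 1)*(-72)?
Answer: -715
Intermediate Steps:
I(t, b) = 0 (I(t, b) = 7 - (1 + 6) = 7 - 1*7 = 7 - 7 = 0)
-139 + ((7 + I(1, 3)) + 1)*(-72) = -139 + ((7 + 0) + 1)*(-72) = -139 + (7 + 1)*(-72) = -139 + 8*(-72) = -139 - 576 = -715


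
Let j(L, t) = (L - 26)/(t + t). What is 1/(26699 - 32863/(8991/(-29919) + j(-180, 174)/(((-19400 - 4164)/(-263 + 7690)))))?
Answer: 4658952079/1468179000464285 ≈ 3.1733e-6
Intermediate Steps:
j(L, t) = (-26 + L)/(2*t) (j(L, t) = (-26 + L)/((2*t)) = (-26 + L)*(1/(2*t)) = (-26 + L)/(2*t))
1/(26699 - 32863/(8991/(-29919) + j(-180, 174)/(((-19400 - 4164)/(-263 + 7690))))) = 1/(26699 - 32863/(8991/(-29919) + ((½)*(-26 - 180)/174)/(((-19400 - 4164)/(-263 + 7690))))) = 1/(26699 - 32863/(8991*(-1/29919) + ((½)*(1/174)*(-206))/((-23564/7427)))) = 1/(26699 - 32863/(-2997/9973 - 103/(174*((-23564*1/7427))))) = 1/(26699 - 32863/(-2997/9973 - 103/(174*(-23564/7427)))) = 1/(26699 - 32863/(-2997/9973 - 103/174*(-7427/23564))) = 1/(26699 - 32863/(-2997/9973 + 764981/4100136)) = 1/(26699 - 32863/(-4658952079/40890656328)) = 1/(26699 - 32863*(-40890656328/4658952079)) = 1/(26699 + 1343789638907064/4658952079) = 1/(1468179000464285/4658952079) = 4658952079/1468179000464285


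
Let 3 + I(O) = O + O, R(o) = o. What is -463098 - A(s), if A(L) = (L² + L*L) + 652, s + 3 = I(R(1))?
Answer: -463782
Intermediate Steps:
I(O) = -3 + 2*O (I(O) = -3 + (O + O) = -3 + 2*O)
s = -4 (s = -3 + (-3 + 2*1) = -3 + (-3 + 2) = -3 - 1 = -4)
A(L) = 652 + 2*L² (A(L) = (L² + L²) + 652 = 2*L² + 652 = 652 + 2*L²)
-463098 - A(s) = -463098 - (652 + 2*(-4)²) = -463098 - (652 + 2*16) = -463098 - (652 + 32) = -463098 - 1*684 = -463098 - 684 = -463782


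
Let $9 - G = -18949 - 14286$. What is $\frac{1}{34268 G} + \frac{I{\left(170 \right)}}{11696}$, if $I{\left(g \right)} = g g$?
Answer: $\frac{121040572943}{48985831856} \approx 2.4709$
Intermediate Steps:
$G = 33244$ ($G = 9 - \left(-18949 - 14286\right) = 9 - -33235 = 9 + 33235 = 33244$)
$I{\left(g \right)} = g^{2}$
$\frac{1}{34268 G} + \frac{I{\left(170 \right)}}{11696} = \frac{1}{34268 \cdot 33244} + \frac{170^{2}}{11696} = \frac{1}{34268} \cdot \frac{1}{33244} + 28900 \cdot \frac{1}{11696} = \frac{1}{1139205392} + \frac{425}{172} = \frac{121040572943}{48985831856}$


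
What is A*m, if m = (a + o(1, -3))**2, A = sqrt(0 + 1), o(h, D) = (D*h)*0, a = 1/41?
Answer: 1/1681 ≈ 0.00059488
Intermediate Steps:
a = 1/41 ≈ 0.024390
o(h, D) = 0
A = 1 (A = sqrt(1) = 1)
m = 1/1681 (m = (1/41 + 0)**2 = (1/41)**2 = 1/1681 ≈ 0.00059488)
A*m = 1*(1/1681) = 1/1681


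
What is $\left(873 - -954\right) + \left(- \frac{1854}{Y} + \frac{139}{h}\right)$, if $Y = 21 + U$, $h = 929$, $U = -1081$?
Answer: $\frac{900494843}{492370} \approx 1828.9$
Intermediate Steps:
$Y = -1060$ ($Y = 21 - 1081 = -1060$)
$\left(873 - -954\right) + \left(- \frac{1854}{Y} + \frac{139}{h}\right) = \left(873 - -954\right) + \left(- \frac{1854}{-1060} + \frac{139}{929}\right) = \left(873 + 954\right) + \left(\left(-1854\right) \left(- \frac{1}{1060}\right) + 139 \cdot \frac{1}{929}\right) = 1827 + \left(\frac{927}{530} + \frac{139}{929}\right) = 1827 + \frac{934853}{492370} = \frac{900494843}{492370}$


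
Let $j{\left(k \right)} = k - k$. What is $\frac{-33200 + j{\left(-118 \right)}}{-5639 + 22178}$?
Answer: $- \frac{33200}{16539} \approx -2.0074$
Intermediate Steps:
$j{\left(k \right)} = 0$
$\frac{-33200 + j{\left(-118 \right)}}{-5639 + 22178} = \frac{-33200 + 0}{-5639 + 22178} = - \frac{33200}{16539}$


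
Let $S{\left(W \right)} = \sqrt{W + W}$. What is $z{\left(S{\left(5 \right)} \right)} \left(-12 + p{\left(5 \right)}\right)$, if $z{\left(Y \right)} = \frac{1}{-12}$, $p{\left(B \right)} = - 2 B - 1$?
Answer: $\frac{23}{12} \approx 1.9167$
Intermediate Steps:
$p{\left(B \right)} = -1 - 2 B$
$S{\left(W \right)} = \sqrt{2} \sqrt{W}$ ($S{\left(W \right)} = \sqrt{2 W} = \sqrt{2} \sqrt{W}$)
$z{\left(Y \right)} = - \frac{1}{12}$
$z{\left(S{\left(5 \right)} \right)} \left(-12 + p{\left(5 \right)}\right) = - \frac{-12 - 11}{12} = \left(- \frac{1}{12}\right) \left(-23\right) = \frac{23}{12}$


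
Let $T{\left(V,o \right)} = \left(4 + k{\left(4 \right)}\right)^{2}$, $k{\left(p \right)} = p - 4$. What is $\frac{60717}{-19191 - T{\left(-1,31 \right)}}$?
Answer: $- \frac{60717}{19207} \approx -3.1612$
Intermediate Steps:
$k{\left(p \right)} = -4 + p$
$T{\left(V,o \right)} = 16$ ($T{\left(V,o \right)} = \left(4 + \left(-4 + 4\right)\right)^{2} = \left(4 + 0\right)^{2} = 4^{2} = 16$)
$\frac{60717}{-19191 - T{\left(-1,31 \right)}} = \frac{60717}{-19191 - 16} = \frac{60717}{-19207} = 60717 \left(- \frac{1}{19207}\right) = - \frac{60717}{19207}$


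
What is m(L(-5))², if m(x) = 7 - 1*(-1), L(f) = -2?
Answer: 64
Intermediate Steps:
m(x) = 8 (m(x) = 7 + 1 = 8)
m(L(-5))² = 8² = 64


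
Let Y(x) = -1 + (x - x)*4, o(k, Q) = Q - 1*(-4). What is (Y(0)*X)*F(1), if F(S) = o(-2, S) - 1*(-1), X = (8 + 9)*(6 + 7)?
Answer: -1326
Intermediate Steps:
o(k, Q) = 4 + Q (o(k, Q) = Q + 4 = 4 + Q)
X = 221 (X = 17*13 = 221)
F(S) = 5 + S (F(S) = (4 + S) - 1*(-1) = (4 + S) + 1 = 5 + S)
Y(x) = -1 (Y(x) = -1 + 0*4 = -1 + 0 = -1)
(Y(0)*X)*F(1) = (-1*221)*(5 + 1) = -221*6 = -1326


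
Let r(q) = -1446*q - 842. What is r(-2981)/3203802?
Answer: 2154842/1601901 ≈ 1.3452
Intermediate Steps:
r(q) = -842 - 1446*q
r(-2981)/3203802 = (-842 - 1446*(-2981))/3203802 = (-842 + 4310526)*(1/3203802) = 4309684*(1/3203802) = 2154842/1601901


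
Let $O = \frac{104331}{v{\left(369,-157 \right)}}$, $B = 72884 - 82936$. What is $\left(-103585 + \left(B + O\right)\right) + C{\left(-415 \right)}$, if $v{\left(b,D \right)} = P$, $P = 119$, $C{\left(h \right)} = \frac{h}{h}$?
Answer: $- \frac{13418353}{119} \approx -1.1276 \cdot 10^{5}$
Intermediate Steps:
$C{\left(h \right)} = 1$
$v{\left(b,D \right)} = 119$
$B = -10052$ ($B = 72884 - 82936 = -10052$)
$O = \frac{104331}{119} \approx 876.73$
$\left(-103585 + \left(B + O\right)\right) + C{\left(-415 \right)} = \left(-103585 + \left(-10052 + \frac{104331}{119}\right)\right) + 1 = \left(-103585 - \frac{1091857}{119}\right) + 1 = - \frac{13418472}{119} + 1 = - \frac{13418353}{119}$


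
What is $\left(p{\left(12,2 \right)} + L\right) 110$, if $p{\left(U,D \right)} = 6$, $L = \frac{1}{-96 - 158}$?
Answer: $\frac{83765}{127} \approx 659.57$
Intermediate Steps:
$L = - \frac{1}{254}$ ($L = \frac{1}{-254} = - \frac{1}{254} \approx -0.003937$)
$\left(p{\left(12,2 \right)} + L\right) 110 = \left(6 - \frac{1}{254}\right) 110 = \frac{1523}{254} \cdot 110 = \frac{83765}{127}$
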